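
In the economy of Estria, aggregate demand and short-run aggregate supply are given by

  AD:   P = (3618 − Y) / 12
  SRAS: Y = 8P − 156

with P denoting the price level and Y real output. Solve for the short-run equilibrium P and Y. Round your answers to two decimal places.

P = 188.70, Y = 1353.60

Rearrange AD to Y = 3618 − 12P.
Set AD = SRAS: 3618 − 12P = 8P − 156, so 3774 = 20P and P = 188.70.
Substituting into AD, Y = 3618 − 12P = 1353.60.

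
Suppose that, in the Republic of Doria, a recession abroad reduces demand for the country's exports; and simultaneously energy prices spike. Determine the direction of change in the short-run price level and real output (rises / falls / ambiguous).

Price level: ambiguous; output: falls

The first event is a negative demand shock: AD shifts left, which by itself pushes P down and Y down.
The second is an adverse supply shock: SRAS shifts left, which by itself pushes P up and Y down.
The two shocks push P in opposite directions, so the effect on P is ambiguous. Both shocks push Y down, so Y falls.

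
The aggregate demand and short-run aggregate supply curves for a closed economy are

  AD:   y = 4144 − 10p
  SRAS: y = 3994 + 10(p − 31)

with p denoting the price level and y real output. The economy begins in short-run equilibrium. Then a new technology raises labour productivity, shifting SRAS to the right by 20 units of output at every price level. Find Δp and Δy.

Δp = -1, Δy = +10

This is a positive supply shock: SRAS shifts right.
New SRAS: y = 3704 + 10p.
Set AD = SRAS: 4144 − 10p = 3704 + 10p, so 440 = 20p and p = 22.
y = 4144 − 10·22 = 3924.
Initially p = 23, y = 3914, so Δp = -1 and Δy = +10.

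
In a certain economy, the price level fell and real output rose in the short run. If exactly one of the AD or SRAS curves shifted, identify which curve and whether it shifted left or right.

P fell and Y rose. An AD shift moves P and Y in the same direction; an SRAS shift moves them in opposite directions.
Here P and Y moved in opposite directions, so the SRAS curve shifted.
Since Y rose, SRAS shifted right.

SRAS shifted right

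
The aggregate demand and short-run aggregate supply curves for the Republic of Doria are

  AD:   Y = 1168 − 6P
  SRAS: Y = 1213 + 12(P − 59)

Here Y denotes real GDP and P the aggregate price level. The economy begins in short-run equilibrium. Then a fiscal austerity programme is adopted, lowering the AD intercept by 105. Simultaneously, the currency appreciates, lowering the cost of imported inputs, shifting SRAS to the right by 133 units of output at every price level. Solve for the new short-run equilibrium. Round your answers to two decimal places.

P = 23.61, Y = 921.33

After both shocks: AD is Y = 1063 − 6P and SRAS is Y = 638 + 12P.
Setting them equal: 425 = 18P, so P = 23.61.
Substituting into AD, Y = 921.33.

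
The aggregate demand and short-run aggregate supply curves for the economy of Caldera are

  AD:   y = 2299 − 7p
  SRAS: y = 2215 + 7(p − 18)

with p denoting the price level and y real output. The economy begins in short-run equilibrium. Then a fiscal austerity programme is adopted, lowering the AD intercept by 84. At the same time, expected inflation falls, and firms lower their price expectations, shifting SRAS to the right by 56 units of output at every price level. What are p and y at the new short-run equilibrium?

After both shocks: AD is y = 2215 − 7p and SRAS is y = 2145 + 7p.
Setting them equal: 70 = 14p, so p = 5.
y = 2215 − 7·5 = 2180.

p = 5, y = 2180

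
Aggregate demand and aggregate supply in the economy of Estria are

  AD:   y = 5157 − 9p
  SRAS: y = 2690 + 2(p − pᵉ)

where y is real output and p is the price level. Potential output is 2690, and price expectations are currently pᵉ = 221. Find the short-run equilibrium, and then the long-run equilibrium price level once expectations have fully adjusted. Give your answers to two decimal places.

Short run: p = 264.45, y = 2776.91. Long run: p = 274.11.

Short run: with pᵉ = 221, SRAS is y = 2248 + 2p. Setting AD = SRAS gives 2909 = 11p, so p = 264.45 and y = 5157 − 9p = 2776.91.
Output 2776.91 is above potential 2690, so over time expected prices rise and SRAS shifts left until y returns to 2690.
Long run: y = 2690 on the AD curve gives 2690 = 5157 − 9p, so p = 274.11.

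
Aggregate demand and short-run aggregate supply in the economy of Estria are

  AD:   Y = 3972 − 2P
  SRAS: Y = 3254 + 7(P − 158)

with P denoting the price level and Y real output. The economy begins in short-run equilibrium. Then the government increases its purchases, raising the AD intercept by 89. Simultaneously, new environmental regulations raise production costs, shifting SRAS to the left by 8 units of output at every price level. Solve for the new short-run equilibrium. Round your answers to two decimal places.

P = 213.44, Y = 3634.11

After both shocks: AD is Y = 4061 − 2P and SRAS is Y = 2140 + 7P.
Setting them equal: 1921 = 9P, so P = 213.44.
Substituting into AD, Y = 3634.11.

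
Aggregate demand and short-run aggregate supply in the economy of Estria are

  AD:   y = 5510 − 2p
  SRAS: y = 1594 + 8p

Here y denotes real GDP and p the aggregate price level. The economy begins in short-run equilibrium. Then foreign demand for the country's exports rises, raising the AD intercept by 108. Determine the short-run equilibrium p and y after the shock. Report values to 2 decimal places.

This is a positive demand shock: AD shifts right.
New AD: y = 5618 − 2p.
Set AD = SRAS: 5618 − 2p = 1594 + 8p, so 4024 = 10p and p = 402.40.
Substituting into AD, y = 4813.20.

p = 402.40, y = 4813.20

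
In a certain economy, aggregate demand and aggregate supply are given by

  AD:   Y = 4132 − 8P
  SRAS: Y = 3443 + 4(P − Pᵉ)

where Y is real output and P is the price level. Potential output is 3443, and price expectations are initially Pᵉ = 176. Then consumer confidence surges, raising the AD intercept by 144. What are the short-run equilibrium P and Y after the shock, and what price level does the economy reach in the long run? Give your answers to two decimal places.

AD shifts right: new AD is Y = 4276 − 8P. With Pᵉ = 176, SRAS is Y = 2739 + 4P.
Short run: 4276 − 8P = 2739 + 4P gives 1537 = 12P, so P = 128.08 and Y = 4276 − 8P = 3251.33.
Y = 3251.33 is below potential 3443; expectations adjust and SRAS shifts right until Y = 3443.
Long run: on the new AD curve, 3443 = 4276 − 8P gives P = 104.13.

Short run: P = 128.08, Y = 3251.33. Long run: P = 104.13.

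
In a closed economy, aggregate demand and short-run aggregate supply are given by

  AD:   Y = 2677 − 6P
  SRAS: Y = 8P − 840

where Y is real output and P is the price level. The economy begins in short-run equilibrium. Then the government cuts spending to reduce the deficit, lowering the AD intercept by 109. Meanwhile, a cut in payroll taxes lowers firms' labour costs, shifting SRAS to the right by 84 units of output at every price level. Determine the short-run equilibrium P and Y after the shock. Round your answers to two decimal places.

After both shocks: AD is Y = 2568 − 6P and SRAS is Y = 8P − 756.
Setting them equal: 3324 = 14P, so P = 237.43.
Substituting into AD, Y = 1143.43.

P = 237.43, Y = 1143.43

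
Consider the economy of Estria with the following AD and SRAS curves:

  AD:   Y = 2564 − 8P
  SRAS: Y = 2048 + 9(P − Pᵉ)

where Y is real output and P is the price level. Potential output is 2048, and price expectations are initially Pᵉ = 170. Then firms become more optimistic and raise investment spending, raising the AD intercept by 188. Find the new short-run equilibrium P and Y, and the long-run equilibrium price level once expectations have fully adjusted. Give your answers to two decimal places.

Short run: P = 131.41, Y = 1700.71. Long run: P = 88.00.

AD shifts right: new AD is Y = 2752 − 8P. With Pᵉ = 170, SRAS is Y = 518 + 9P.
Short run: 2752 − 8P = 518 + 9P gives 2234 = 17P, so P = 131.41 and Y = 2752 − 8P = 1700.71.
Y = 1700.71 is below potential 2048; expectations adjust and SRAS shifts right until Y = 2048.
Long run: on the new AD curve, 2048 = 2752 − 8P gives P = 88.00.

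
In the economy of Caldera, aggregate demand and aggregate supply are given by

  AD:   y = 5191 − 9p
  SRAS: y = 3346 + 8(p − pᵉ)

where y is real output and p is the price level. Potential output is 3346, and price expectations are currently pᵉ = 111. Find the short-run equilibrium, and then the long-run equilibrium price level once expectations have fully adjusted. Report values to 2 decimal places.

Short run: p = 160.76, y = 3744.12. Long run: p = 205.00.

Short run: with pᵉ = 111, SRAS is y = 2458 + 8p. Setting AD = SRAS gives 2733 = 17p, so p = 160.76 and y = 5191 − 9p = 3744.12.
Output 3744.12 is above potential 3346, so over time expected prices rise and SRAS shifts left until y returns to 3346.
Long run: y = 3346 on the AD curve gives 3346 = 5191 − 9p, so p = 205.00.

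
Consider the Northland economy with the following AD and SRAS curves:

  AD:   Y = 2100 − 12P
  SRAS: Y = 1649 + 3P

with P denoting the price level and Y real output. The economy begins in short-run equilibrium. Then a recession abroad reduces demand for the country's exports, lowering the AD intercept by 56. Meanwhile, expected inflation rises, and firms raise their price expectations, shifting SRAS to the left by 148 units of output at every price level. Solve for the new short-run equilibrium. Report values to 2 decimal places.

After both shocks: AD is Y = 2044 − 12P and SRAS is Y = 1501 + 3P.
Setting them equal: 543 = 15P, so P = 36.20.
Substituting into AD, Y = 1609.60.

P = 36.20, Y = 1609.60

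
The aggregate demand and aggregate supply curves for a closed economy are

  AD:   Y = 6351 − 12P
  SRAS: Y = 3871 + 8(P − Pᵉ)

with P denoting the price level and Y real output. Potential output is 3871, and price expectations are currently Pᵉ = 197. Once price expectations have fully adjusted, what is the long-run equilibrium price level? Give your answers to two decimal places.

Long-run P = 206.67

Short run: with Pᵉ = 197, SRAS is Y = 2295 + 8P. Setting AD = SRAS gives 4056 = 20P, so P = 202.80 and Y = 6351 − 12P = 3917.40.
Output 3917.40 is above potential 3871, so over time expected prices rise and SRAS shifts left until Y returns to 3871.
Long run: Y = 3871 on the AD curve gives 3871 = 6351 − 12P, so P = 206.67.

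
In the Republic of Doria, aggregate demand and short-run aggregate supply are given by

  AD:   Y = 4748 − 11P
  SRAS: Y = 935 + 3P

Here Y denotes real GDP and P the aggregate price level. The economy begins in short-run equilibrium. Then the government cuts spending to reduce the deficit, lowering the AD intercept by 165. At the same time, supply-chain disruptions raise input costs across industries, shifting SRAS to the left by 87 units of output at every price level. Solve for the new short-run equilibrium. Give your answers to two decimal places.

P = 266.79, Y = 1648.36

After both shocks: AD is Y = 4583 − 11P and SRAS is Y = 848 + 3P.
Setting them equal: 3735 = 14P, so P = 266.79.
Substituting into AD, Y = 1648.36.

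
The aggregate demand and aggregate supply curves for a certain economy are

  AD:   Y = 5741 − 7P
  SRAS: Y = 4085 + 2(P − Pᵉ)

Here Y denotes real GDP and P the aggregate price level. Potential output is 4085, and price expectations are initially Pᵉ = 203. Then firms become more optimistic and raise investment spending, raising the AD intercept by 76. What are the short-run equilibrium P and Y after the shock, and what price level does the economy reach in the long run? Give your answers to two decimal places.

AD shifts right: new AD is Y = 5817 − 7P. With Pᵉ = 203, SRAS is Y = 3679 + 2P.
Short run: 5817 − 7P = 3679 + 2P gives 2138 = 9P, so P = 237.56 and Y = 5817 − 7P = 4154.11.
Y = 4154.11 is above potential 4085; expectations adjust and SRAS shifts left until Y = 4085.
Long run: on the new AD curve, 4085 = 5817 − 7P gives P = 247.43.

Short run: P = 237.56, Y = 4154.11. Long run: P = 247.43.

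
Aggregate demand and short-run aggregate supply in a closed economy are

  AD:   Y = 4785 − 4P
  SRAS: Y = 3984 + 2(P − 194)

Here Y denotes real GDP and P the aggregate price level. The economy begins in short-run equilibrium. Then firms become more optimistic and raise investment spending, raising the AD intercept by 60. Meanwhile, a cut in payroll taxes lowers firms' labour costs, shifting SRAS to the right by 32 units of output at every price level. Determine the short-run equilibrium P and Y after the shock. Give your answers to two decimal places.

After both shocks: AD is Y = 4845 − 4P and SRAS is Y = 3628 + 2P.
Setting them equal: 1217 = 6P, so P = 202.83.
Substituting into AD, Y = 4033.67.

P = 202.83, Y = 4033.67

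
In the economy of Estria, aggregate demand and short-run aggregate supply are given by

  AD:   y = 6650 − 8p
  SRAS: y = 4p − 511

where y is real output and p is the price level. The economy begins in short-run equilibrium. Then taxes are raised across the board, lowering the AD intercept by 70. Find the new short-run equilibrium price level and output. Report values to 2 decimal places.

This is a negative demand shock: AD shifts left.
New AD: y = 6580 − 8p.
Set AD = SRAS: 6580 − 8p = 4p − 511, so 7091 = 12p and p = 590.92.
Substituting into AD, y = 1852.67.

p = 590.92, y = 1852.67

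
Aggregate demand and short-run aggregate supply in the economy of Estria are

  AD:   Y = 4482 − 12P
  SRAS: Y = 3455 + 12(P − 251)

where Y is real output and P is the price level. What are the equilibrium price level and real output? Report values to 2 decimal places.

Write SRAS as Y = 3455 + 12P − 3012 = 443 + 12P.
Set AD = SRAS: 4482 − 12P = 443 + 12P, so 4039 = 24P and P = 168.29.
Substituting into AD, Y = 4482 − 12P = 2462.50.

P = 168.29, Y = 2462.50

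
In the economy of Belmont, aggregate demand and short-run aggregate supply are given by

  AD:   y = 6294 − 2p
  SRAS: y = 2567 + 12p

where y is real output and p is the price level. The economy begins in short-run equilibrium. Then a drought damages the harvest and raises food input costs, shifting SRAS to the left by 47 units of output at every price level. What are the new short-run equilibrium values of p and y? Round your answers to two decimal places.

p = 269.57, y = 5754.86

This is a negative supply shock: SRAS shifts left.
New SRAS: y = 2520 + 12p.
Set AD = SRAS: 6294 − 2p = 2520 + 12p, so 3774 = 14p and p = 269.57.
Substituting into AD, y = 5754.86.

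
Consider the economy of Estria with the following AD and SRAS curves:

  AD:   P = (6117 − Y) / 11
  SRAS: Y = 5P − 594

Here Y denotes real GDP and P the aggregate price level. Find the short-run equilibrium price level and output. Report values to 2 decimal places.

Rearrange AD to Y = 6117 − 11P.
Set AD = SRAS: 6117 − 11P = 5P − 594, so 6711 = 16P and P = 419.44.
Substituting into AD, Y = 6117 − 11P = 1503.19.

P = 419.44, Y = 1503.19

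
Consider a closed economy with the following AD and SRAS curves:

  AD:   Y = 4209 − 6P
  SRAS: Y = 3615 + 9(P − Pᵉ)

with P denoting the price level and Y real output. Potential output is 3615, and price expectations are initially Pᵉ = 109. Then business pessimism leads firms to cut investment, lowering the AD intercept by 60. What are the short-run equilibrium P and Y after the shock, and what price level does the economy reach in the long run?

Short run: P = 101, Y = 3543. Long run: P = 89.

AD shifts left: new AD is Y = 4149 − 6P. With Pᵉ = 109, SRAS is Y = 2634 + 9P.
Short run: 4149 − 6P = 2634 + 9P gives 1515 = 15P, so P = 101 and Y = 4149 − 6·101 = 3543.
Y = 3543 is below potential 3615; expectations adjust and SRAS shifts right until Y = 3615.
Long run: on the new AD curve, 3615 = 4149 − 6P gives P = 89.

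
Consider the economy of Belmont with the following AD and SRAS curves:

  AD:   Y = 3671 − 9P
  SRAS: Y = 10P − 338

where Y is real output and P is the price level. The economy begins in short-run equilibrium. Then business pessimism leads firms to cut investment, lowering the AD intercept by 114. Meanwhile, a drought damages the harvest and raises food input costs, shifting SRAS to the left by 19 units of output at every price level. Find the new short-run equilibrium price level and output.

After both shocks: AD is Y = 3557 − 9P and SRAS is Y = 10P − 357.
Setting them equal: 3914 = 19P, so P = 206.
Y = 3557 − 9·206 = 1703.

P = 206, Y = 1703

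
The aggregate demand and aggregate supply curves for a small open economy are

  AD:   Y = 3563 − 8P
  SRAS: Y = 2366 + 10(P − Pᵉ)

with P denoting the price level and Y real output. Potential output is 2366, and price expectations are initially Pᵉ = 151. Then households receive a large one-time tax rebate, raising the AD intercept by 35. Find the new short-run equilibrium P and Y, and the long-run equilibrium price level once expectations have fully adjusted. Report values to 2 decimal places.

Short run: P = 152.33, Y = 2379.33. Long run: P = 154.00.

AD shifts right: new AD is Y = 3598 − 8P. With Pᵉ = 151, SRAS is Y = 856 + 10P.
Short run: 3598 − 8P = 856 + 10P gives 2742 = 18P, so P = 152.33 and Y = 3598 − 8P = 2379.33.
Y = 2379.33 is above potential 2366; expectations adjust and SRAS shifts left until Y = 2366.
Long run: on the new AD curve, 2366 = 3598 − 8P gives P = 154.00.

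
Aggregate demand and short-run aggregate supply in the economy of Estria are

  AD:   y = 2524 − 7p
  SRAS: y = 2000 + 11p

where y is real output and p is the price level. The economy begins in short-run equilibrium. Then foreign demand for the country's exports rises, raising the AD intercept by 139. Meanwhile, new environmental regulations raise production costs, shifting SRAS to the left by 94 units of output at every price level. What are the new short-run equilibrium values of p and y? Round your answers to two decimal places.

After both shocks: AD is y = 2663 − 7p and SRAS is y = 1906 + 11p.
Setting them equal: 757 = 18p, so p = 42.06.
Substituting into AD, y = 2368.61.

p = 42.06, y = 2368.61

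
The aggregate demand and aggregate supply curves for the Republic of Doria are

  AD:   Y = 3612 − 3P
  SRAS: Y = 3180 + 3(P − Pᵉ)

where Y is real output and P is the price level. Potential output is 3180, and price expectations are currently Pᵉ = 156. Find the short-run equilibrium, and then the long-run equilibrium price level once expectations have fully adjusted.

Short run: P = 150, Y = 3162. Long run: P = 144.

Short run: with Pᵉ = 156, SRAS is Y = 2712 + 3P. Setting AD = SRAS gives 900 = 6P, so P = 150 and Y = 3612 − 3·150 = 3162.
Output 3162 is below potential 3180, so over time expected prices fall and SRAS shifts right until Y returns to 3180.
Long run: Y = 3180 on the AD curve gives 3180 = 3612 − 3P, so P = 144.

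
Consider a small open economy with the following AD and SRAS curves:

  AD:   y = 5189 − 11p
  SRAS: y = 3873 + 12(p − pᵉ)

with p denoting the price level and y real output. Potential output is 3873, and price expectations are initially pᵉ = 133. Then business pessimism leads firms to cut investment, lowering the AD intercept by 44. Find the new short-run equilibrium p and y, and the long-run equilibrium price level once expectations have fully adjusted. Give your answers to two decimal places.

AD shifts left: new AD is y = 5145 − 11p. With pᵉ = 133, SRAS is y = 2277 + 12p.
Short run: 5145 − 11p = 2277 + 12p gives 2868 = 23p, so p = 124.70 and y = 5145 − 11p = 3773.35.
y = 3773.35 is below potential 3873; expectations adjust and SRAS shifts right until y = 3873.
Long run: on the new AD curve, 3873 = 5145 − 11p gives p = 115.64.

Short run: p = 124.70, y = 3773.35. Long run: p = 115.64.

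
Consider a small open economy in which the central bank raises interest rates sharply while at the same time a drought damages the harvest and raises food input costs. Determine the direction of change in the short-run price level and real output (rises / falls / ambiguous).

Price level: ambiguous; output: falls

The first event is a negative demand shock: AD shifts left, which by itself pushes P down and Y down.
The second is an adverse supply shock: SRAS shifts left, which by itself pushes P up and Y down.
The two shocks push P in opposite directions, so the effect on P is ambiguous. Both shocks push Y down, so Y falls.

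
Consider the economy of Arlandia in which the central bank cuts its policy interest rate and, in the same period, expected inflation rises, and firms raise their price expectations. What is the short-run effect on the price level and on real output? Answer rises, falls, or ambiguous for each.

Price level: rises; output: ambiguous

The first event is a positive demand shock: AD shifts right, which by itself pushes P up and Y up.
The second is an adverse supply shock: SRAS shifts left, which by itself pushes P up and Y down.
Both shocks push P up, so P rises. The two shocks push Y in opposite directions, so the effect on Y is ambiguous.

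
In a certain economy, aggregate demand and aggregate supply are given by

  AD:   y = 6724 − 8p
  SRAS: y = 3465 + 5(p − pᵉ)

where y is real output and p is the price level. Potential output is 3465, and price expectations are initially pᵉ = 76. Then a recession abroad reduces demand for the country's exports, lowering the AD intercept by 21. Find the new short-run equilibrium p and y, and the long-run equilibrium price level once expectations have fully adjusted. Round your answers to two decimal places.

AD shifts left: new AD is y = 6703 − 8p. With pᵉ = 76, SRAS is y = 3085 + 5p.
Short run: 6703 − 8p = 3085 + 5p gives 3618 = 13p, so p = 278.31 and y = 6703 − 8p = 4476.54.
y = 4476.54 is above potential 3465; expectations adjust and SRAS shifts left until y = 3465.
Long run: on the new AD curve, 3465 = 6703 − 8p gives p = 404.75.

Short run: p = 278.31, y = 4476.54. Long run: p = 404.75.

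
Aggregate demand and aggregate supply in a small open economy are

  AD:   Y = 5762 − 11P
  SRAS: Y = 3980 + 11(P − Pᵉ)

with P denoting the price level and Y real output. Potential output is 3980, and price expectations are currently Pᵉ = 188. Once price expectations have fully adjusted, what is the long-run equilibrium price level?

Short run: with Pᵉ = 188, SRAS is Y = 1912 + 11P. Setting AD = SRAS gives 3850 = 22P, so P = 175 and Y = 5762 − 11·175 = 3837.
Output 3837 is below potential 3980, so over time expected prices fall and SRAS shifts right until Y returns to 3980.
Long run: Y = 3980 on the AD curve gives 3980 = 5762 − 11P, so P = 162.

Long-run P = 162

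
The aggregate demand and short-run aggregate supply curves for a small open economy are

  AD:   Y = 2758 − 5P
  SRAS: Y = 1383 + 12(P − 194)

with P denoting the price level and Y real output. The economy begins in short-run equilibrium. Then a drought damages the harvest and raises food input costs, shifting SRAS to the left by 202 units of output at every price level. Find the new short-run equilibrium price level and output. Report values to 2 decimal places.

P = 229.71, Y = 1609.47

This is a negative supply shock: SRAS shifts left.
New SRAS: Y = 12P − 1147.
Set AD = SRAS: 2758 − 5P = 12P − 1147, so 3905 = 17P and P = 229.71.
Substituting into AD, Y = 1609.47.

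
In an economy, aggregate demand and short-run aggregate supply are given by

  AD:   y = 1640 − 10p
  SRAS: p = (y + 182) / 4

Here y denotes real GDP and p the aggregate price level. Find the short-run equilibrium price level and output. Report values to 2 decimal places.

p = 130.14, y = 338.57

Rearrange SRAS to y = 4p − 182.
Set AD = SRAS: 1640 − 10p = 4p − 182, so 1822 = 14p and p = 130.14.
Substituting into AD, y = 1640 − 10p = 338.57.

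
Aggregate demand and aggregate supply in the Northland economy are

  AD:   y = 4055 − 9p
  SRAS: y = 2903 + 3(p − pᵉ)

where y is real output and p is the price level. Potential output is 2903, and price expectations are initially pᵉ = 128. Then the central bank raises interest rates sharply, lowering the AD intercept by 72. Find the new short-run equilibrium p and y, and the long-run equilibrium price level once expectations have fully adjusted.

AD shifts left: new AD is y = 3983 − 9p. With pᵉ = 128, SRAS is y = 2519 + 3p.
Short run: 3983 − 9p = 2519 + 3p gives 1464 = 12p, so p = 122 and y = 3983 − 9·122 = 2885.
y = 2885 is below potential 2903; expectations adjust and SRAS shifts right until y = 2903.
Long run: on the new AD curve, 2903 = 3983 − 9p gives p = 120.

Short run: p = 122, y = 2885. Long run: p = 120.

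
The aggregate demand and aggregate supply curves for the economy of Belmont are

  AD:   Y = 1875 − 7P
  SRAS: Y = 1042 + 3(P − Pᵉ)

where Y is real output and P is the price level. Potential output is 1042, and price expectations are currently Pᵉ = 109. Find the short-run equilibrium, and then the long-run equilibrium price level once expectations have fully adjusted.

Short run: with Pᵉ = 109, SRAS is Y = 715 + 3P. Setting AD = SRAS gives 1160 = 10P, so P = 116 and Y = 1875 − 7·116 = 1063.
Output 1063 is above potential 1042, so over time expected prices rise and SRAS shifts left until Y returns to 1042.
Long run: Y = 1042 on the AD curve gives 1042 = 1875 − 7P, so P = 119.

Short run: P = 116, Y = 1063. Long run: P = 119.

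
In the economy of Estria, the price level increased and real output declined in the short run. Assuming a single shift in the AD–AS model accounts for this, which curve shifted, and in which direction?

P rose and Y fell. An AD shift moves P and Y in the same direction; an SRAS shift moves them in opposite directions.
Here P and Y moved in opposite directions, so the SRAS curve shifted.
Since Y fell, SRAS shifted left.

SRAS shifted left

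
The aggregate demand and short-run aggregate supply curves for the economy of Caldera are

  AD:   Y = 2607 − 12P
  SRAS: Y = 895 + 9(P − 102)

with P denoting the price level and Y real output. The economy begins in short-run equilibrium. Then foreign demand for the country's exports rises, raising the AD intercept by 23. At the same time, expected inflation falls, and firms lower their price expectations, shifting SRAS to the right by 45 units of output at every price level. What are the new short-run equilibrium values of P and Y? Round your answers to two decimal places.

After both shocks: AD is Y = 2630 − 12P and SRAS is Y = 22 + 9P.
Setting them equal: 2608 = 21P, so P = 124.19.
Substituting into AD, Y = 1139.71.

P = 124.19, Y = 1139.71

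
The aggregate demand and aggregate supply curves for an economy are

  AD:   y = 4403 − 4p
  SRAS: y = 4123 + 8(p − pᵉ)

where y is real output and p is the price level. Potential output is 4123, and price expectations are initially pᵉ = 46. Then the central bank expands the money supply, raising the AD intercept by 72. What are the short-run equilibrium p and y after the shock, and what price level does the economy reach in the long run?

Short run: p = 60, y = 4235. Long run: p = 88.

AD shifts right: new AD is y = 4475 − 4p. With pᵉ = 46, SRAS is y = 3755 + 8p.
Short run: 4475 − 4p = 3755 + 8p gives 720 = 12p, so p = 60 and y = 4475 − 4·60 = 4235.
y = 4235 is above potential 4123; expectations adjust and SRAS shifts left until y = 4123.
Long run: on the new AD curve, 4123 = 4475 − 4p gives p = 88.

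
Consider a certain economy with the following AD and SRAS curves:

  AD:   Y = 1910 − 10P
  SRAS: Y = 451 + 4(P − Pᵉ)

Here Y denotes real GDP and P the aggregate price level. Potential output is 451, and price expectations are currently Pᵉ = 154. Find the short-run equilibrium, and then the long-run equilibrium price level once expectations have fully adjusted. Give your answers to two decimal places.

Short run: with Pᵉ = 154, SRAS is Y = 4P − 165. Setting AD = SRAS gives 2075 = 14P, so P = 148.21 and Y = 1910 − 10P = 427.86.
Output 427.86 is below potential 451, so over time expected prices fall and SRAS shifts right until Y returns to 451.
Long run: Y = 451 on the AD curve gives 451 = 1910 − 10P, so P = 145.90.

Short run: P = 148.21, Y = 427.86. Long run: P = 145.90.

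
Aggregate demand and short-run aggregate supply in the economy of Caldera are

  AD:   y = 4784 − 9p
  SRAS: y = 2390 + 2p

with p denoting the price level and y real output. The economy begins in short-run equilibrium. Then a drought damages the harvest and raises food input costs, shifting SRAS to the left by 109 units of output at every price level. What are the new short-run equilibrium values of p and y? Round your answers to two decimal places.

This is a negative supply shock: SRAS shifts left.
New SRAS: y = 2281 + 2p.
Set AD = SRAS: 4784 − 9p = 2281 + 2p, so 2503 = 11p and p = 227.55.
Substituting into AD, y = 2736.09.

p = 227.55, y = 2736.09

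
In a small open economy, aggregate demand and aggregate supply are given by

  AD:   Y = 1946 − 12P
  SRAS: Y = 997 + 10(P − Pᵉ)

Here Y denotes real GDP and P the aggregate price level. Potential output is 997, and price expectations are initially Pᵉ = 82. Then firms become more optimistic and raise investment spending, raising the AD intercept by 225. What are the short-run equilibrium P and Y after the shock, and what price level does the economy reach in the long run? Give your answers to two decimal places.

AD shifts right: new AD is Y = 2171 − 12P. With Pᵉ = 82, SRAS is Y = 177 + 10P.
Short run: 2171 − 12P = 177 + 10P gives 1994 = 22P, so P = 90.64 and Y = 2171 − 12P = 1083.36.
Y = 1083.36 is above potential 997; expectations adjust and SRAS shifts left until Y = 997.
Long run: on the new AD curve, 997 = 2171 − 12P gives P = 97.83.

Short run: P = 90.64, Y = 1083.36. Long run: P = 97.83.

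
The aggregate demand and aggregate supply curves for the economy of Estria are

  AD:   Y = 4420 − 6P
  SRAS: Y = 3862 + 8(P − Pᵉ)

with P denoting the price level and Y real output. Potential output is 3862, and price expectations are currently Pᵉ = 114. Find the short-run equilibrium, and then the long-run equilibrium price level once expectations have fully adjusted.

Short run: P = 105, Y = 3790. Long run: P = 93.

Short run: with Pᵉ = 114, SRAS is Y = 2950 + 8P. Setting AD = SRAS gives 1470 = 14P, so P = 105 and Y = 4420 − 6·105 = 3790.
Output 3790 is below potential 3862, so over time expected prices fall and SRAS shifts right until Y returns to 3862.
Long run: Y = 3862 on the AD curve gives 3862 = 4420 − 6P, so P = 93.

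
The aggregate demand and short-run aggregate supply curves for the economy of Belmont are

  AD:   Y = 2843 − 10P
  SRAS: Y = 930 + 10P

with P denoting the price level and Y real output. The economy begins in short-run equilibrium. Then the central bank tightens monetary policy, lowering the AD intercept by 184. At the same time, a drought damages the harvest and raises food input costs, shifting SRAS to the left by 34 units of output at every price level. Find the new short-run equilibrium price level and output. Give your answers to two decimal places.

P = 88.15, Y = 1777.50

After both shocks: AD is Y = 2659 − 10P and SRAS is Y = 896 + 10P.
Setting them equal: 1763 = 20P, so P = 88.15.
Substituting into AD, Y = 1777.50.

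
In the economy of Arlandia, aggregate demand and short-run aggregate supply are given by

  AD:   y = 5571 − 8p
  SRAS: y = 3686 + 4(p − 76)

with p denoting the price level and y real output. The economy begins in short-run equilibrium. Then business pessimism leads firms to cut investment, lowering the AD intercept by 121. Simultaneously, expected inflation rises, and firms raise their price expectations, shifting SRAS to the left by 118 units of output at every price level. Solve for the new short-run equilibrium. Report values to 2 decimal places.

After both shocks: AD is y = 5450 − 8p and SRAS is y = 3264 + 4p.
Setting them equal: 2186 = 12p, so p = 182.17.
Substituting into AD, y = 3992.67.

p = 182.17, y = 3992.67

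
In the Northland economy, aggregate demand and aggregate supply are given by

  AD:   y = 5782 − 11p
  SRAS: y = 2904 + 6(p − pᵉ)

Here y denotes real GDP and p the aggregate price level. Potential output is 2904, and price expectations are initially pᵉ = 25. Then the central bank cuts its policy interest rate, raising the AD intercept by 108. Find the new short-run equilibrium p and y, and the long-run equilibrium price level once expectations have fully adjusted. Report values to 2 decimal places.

Short run: p = 184.47, y = 3860.82. Long run: p = 271.45.

AD shifts right: new AD is y = 5890 − 11p. With pᵉ = 25, SRAS is y = 2754 + 6p.
Short run: 5890 − 11p = 2754 + 6p gives 3136 = 17p, so p = 184.47 and y = 5890 − 11p = 3860.82.
y = 3860.82 is above potential 2904; expectations adjust and SRAS shifts left until y = 2904.
Long run: on the new AD curve, 2904 = 5890 − 11p gives p = 271.45.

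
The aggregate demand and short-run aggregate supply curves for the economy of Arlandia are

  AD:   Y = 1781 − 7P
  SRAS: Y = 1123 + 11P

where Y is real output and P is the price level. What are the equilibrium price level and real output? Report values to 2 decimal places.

Set AD = SRAS: 1781 − 7P = 1123 + 11P, so 658 = 18P and P = 36.56.
Substituting into AD, Y = 1781 − 7P = 1525.11.

P = 36.56, Y = 1525.11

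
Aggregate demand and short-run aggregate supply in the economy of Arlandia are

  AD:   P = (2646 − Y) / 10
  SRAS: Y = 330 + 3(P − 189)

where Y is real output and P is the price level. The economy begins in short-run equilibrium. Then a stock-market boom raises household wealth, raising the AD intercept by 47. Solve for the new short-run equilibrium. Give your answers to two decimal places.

This is a positive demand shock: AD shifts right.
New AD: Y = 2693 − 10P.
SRAS can be written Y = 3P − 237.
Set AD = SRAS: 2693 − 10P = 3P − 237, so 2930 = 13P and P = 225.38.
Substituting into AD, Y = 439.15.

P = 225.38, Y = 439.15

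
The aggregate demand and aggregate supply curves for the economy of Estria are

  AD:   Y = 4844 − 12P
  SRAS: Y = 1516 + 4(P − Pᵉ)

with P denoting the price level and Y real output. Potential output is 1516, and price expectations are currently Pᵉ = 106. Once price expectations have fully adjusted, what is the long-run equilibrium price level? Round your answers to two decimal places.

Short run: with Pᵉ = 106, SRAS is Y = 1092 + 4P. Setting AD = SRAS gives 3752 = 16P, so P = 234.50 and Y = 4844 − 12P = 2030.00.
Output 2030.00 is above potential 1516, so over time expected prices rise and SRAS shifts left until Y returns to 1516.
Long run: Y = 1516 on the AD curve gives 1516 = 4844 − 12P, so P = 277.33.

Long-run P = 277.33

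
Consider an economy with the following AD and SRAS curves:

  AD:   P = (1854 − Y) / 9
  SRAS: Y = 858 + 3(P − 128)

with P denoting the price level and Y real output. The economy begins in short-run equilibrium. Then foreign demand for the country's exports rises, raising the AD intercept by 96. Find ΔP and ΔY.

ΔP = +8, ΔY = +24

This is a positive demand shock: AD shifts right.
New AD: Y = 1950 − 9P.
SRAS can be written Y = 474 + 3P.
Set AD = SRAS: 1950 − 9P = 474 + 3P, so 1476 = 12P and P = 123.
Y = 1950 − 9·123 = 843.
Initially P = 115, Y = 819, so ΔP = +8 and ΔY = +24.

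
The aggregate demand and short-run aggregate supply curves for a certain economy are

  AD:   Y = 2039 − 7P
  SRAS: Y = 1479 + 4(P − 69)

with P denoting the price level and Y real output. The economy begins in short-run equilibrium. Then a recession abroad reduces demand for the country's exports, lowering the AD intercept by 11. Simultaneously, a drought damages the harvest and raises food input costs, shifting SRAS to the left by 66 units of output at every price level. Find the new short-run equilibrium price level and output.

After both shocks: AD is Y = 2028 − 7P and SRAS is Y = 1137 + 4P.
Setting them equal: 891 = 11P, so P = 81.
Y = 2028 − 7·81 = 1461.

P = 81, Y = 1461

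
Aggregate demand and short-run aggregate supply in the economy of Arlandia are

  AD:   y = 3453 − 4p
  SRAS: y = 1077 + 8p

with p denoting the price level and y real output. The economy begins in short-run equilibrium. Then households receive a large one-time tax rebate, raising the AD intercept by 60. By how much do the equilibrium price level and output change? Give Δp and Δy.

Δp = +5, Δy = +40

This is a positive demand shock: AD shifts right.
New AD: y = 3513 − 4p.
Set AD = SRAS: 3513 − 4p = 1077 + 8p, so 2436 = 12p and p = 203.
y = 3513 − 4·203 = 2701.
Initially p = 198, y = 2661, so Δp = +5 and Δy = +40.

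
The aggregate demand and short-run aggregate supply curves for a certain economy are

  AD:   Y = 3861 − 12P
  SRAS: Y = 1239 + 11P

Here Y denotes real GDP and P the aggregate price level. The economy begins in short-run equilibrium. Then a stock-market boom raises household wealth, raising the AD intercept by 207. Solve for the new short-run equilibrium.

This is a positive demand shock: AD shifts right.
New AD: Y = 4068 − 12P.
Set AD = SRAS: 4068 − 12P = 1239 + 11P, so 2829 = 23P and P = 123.
Y = 4068 − 12·123 = 2592.

P = 123, Y = 2592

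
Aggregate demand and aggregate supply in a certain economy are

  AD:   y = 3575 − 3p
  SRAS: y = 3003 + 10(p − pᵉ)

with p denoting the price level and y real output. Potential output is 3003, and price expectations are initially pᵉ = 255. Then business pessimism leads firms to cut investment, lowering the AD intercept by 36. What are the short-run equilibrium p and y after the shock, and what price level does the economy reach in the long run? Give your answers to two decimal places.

AD shifts left: new AD is y = 3539 − 3p. With pᵉ = 255, SRAS is y = 453 + 10p.
Short run: 3539 − 3p = 453 + 10p gives 3086 = 13p, so p = 237.38 and y = 3539 − 3p = 2826.85.
y = 2826.85 is below potential 3003; expectations adjust and SRAS shifts right until y = 3003.
Long run: on the new AD curve, 3003 = 3539 − 3p gives p = 178.67.

Short run: p = 237.38, y = 2826.85. Long run: p = 178.67.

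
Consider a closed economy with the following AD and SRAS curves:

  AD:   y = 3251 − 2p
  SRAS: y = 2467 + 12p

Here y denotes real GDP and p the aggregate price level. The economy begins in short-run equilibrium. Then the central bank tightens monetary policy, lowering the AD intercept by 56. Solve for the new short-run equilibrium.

This is a negative demand shock: AD shifts left.
New AD: y = 3195 − 2p.
Set AD = SRAS: 3195 − 2p = 2467 + 12p, so 728 = 14p and p = 52.
y = 3195 − 2·52 = 3091.

p = 52, y = 3091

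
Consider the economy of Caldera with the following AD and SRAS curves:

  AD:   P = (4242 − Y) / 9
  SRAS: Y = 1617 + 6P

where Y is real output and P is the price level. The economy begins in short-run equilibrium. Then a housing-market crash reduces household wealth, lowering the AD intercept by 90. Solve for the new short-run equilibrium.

P = 169, Y = 2631

This is a negative demand shock: AD shifts left.
New AD: Y = 4152 − 9P.
Set AD = SRAS: 4152 − 9P = 1617 + 6P, so 2535 = 15P and P = 169.
Y = 4152 − 9·169 = 2631.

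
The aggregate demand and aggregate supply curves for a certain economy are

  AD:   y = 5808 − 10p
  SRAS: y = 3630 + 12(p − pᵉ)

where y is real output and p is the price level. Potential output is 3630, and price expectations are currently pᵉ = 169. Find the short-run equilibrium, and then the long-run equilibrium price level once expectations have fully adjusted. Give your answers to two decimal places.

Short run: p = 191.18, y = 3896.18. Long run: p = 217.80.

Short run: with pᵉ = 169, SRAS is y = 1602 + 12p. Setting AD = SRAS gives 4206 = 22p, so p = 191.18 and y = 5808 − 10p = 3896.18.
Output 3896.18 is above potential 3630, so over time expected prices rise and SRAS shifts left until y returns to 3630.
Long run: y = 3630 on the AD curve gives 3630 = 5808 − 10p, so p = 217.80.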